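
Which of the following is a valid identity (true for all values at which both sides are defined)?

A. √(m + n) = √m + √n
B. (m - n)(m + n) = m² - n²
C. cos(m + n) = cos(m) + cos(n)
A: fails at (2, 5) — LHS = √(7) ≈ 2.646, RHS = √(2) + √(5) ≈ 3.65.
B: holds — e.g. at (1, 5), both sides equal -24.
C: fails at (3, 3) — LHS = cos(6) ≈ 0.9602, RHS = 2·cos(3) ≈ -1.98.

Answer: B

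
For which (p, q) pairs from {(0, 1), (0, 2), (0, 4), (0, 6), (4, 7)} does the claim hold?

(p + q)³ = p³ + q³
(0, 1), (0, 2), (0, 4), (0, 6)

Testing each pair:
(0, 1): LHS = 1, RHS = 1 → holds
(0, 2): LHS = 8, RHS = 8 → holds
(0, 4): LHS = 64, RHS = 64 → holds
(0, 6): LHS = 216, RHS = 216 → holds
(4, 7): LHS = 1331, RHS = 407 → fails

4 of 5 pairs satisfy the claim.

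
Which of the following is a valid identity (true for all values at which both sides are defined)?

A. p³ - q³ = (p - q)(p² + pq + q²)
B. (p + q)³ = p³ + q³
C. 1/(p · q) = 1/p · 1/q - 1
A

A: holds — e.g. at (2, 7), both sides equal -335.
B: fails at (3, 4) — LHS = 343, RHS = 91.
C: fails at (3, 3) — LHS = 1/9, RHS = -8/9.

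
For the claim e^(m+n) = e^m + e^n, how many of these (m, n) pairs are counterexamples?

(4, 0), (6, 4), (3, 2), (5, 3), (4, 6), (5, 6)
6

Testing each pair:
(4, 0): LHS = e^4 ≈ 54.6, RHS = 1 + e^4 ≈ 55.6 → counterexample
(6, 4): LHS = e^10 ≈ 22026.5, RHS = e^4 + e^6 ≈ 458 → counterexample
(3, 2): LHS = e^5 ≈ 148.4, RHS = e^2 + e^3 ≈ 27.47 → counterexample
(5, 3): LHS = e^8 ≈ 2981, RHS = e^3 + e^5 ≈ 168.5 → counterexample
(4, 6): LHS = e^10 ≈ 22026.5, RHS = e^4 + e^6 ≈ 458 → counterexample
(5, 6): LHS = e^11 ≈ 59874.1, RHS = e^5 + e^6 ≈ 551.8 → counterexample

That makes 6 counterexamples.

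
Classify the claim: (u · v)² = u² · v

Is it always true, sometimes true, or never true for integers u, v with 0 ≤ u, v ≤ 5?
It holds at (u, v) = (5, 1) (both sides equal 25), but fails at (u, v) = (2, 4) (LHS = 64, RHS = 16).

Answer: Sometimes true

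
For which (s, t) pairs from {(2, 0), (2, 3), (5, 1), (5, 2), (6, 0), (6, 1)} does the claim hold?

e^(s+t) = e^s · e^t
All pairs

Testing each pair:
(2, 0): LHS = e^2 ≈ 7.389, RHS = e^2 ≈ 7.389 → holds
(2, 3): LHS = e^5 ≈ 148.4, RHS = e^5 ≈ 148.4 → holds
(5, 1): LHS = e^6 ≈ 403.4, RHS = e^6 ≈ 403.4 → holds
(5, 2): LHS = e^7 ≈ 1097, RHS = e^7 ≈ 1097 → holds
(6, 0): LHS = e^6 ≈ 403.4, RHS = e^6 ≈ 403.4 → holds
(6, 1): LHS = e^7 ≈ 1097, RHS = e^7 ≈ 1097 → holds

Every pair satisfies the claim.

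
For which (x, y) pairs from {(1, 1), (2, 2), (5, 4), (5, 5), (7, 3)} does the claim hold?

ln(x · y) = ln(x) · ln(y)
(1, 1)

Testing each pair:
(1, 1): LHS = 0, RHS = 0 → holds
(2, 2): LHS = ln(4) ≈ 1.386, RHS = ln(2)² ≈ 0.4805 → fails
(5, 4): LHS = ln(20) ≈ 2.996, RHS = ln(4)·ln(5) ≈ 2.231 → fails
(5, 5): LHS = ln(25) ≈ 3.219, RHS = ln(5)² ≈ 2.59 → fails
(7, 3): LHS = ln(21) ≈ 3.045, RHS = ln(3)·ln(7) ≈ 2.138 → fails

1 of 5 pairs satisfies the claim.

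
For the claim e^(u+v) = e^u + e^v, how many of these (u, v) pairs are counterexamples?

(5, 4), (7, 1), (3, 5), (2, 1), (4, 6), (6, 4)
Testing each pair:
(5, 4): LHS = e^9 ≈ 8103, RHS = e^4 + e^5 ≈ 203 → counterexample
(7, 1): LHS = e^8 ≈ 2981, RHS = e + e^7 ≈ 1099 → counterexample
(3, 5): LHS = e^8 ≈ 2981, RHS = e^3 + e^5 ≈ 168.5 → counterexample
(2, 1): LHS = e^3 ≈ 20.09, RHS = e + e^2 ≈ 10.11 → counterexample
(4, 6): LHS = e^10 ≈ 22026.5, RHS = e^4 + e^6 ≈ 458 → counterexample
(6, 4): LHS = e^10 ≈ 22026.5, RHS = e^4 + e^6 ≈ 458 → counterexample

That makes 6 counterexamples.

Answer: 6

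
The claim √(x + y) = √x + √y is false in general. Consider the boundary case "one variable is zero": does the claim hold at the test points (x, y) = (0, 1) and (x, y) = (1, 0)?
At (0, 1): LHS = 1, RHS = 1 → equal
At (1, 0): LHS = 1, RHS = 1 → equal

So the claim does hold at both of these boundary points, even though it is not an identity.

Answer: Yes, holds at both test points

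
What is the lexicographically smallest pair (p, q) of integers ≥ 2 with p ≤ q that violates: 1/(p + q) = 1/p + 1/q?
Substituting (2, 2) into the claim:
LHS = 1/(2 + 2) = 1/4
RHS = 1/2 + 1/2 = 1

Since LHS ≠ RHS, this pair disproves the claim, and no lexicographically smaller pair (p ≤ q, integers ≥ 2) does.

For instance (5, 7) is also a counterexample (LHS = 1/12, RHS = 12/35), but it's lexicographically larger.

Answer: (p, q) = (2, 2)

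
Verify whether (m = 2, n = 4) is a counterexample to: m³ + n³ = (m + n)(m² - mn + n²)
Substituting m = 2, n = 4:
LHS = 2³ + 4³ = 72
RHS = (2 + 4)(2² - 2·4 + 4²) = 72

The sides agree, so this pair does not disprove the claim.

Answer: No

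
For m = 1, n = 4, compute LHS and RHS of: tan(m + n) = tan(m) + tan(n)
LHS = tan(1 + 4) = tan(5) ≈ -3.381
RHS = tan(1) + tan(4) ≈ 2.715

LHS ≠ RHS (they differ by about 6.096), so the equation does not hold here.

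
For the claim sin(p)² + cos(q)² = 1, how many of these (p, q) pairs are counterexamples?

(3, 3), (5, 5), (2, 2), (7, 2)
Testing each pair:
(3, 3): LHS = sin(3)² + cos(3)² = 1, RHS = 1 → satisfies claim
(5, 5): LHS = cos(5)² + sin(5)² = 1, RHS = 1 → satisfies claim
(2, 2): LHS = cos(2)² + sin(2)² = 1, RHS = 1 → satisfies claim
(7, 2): LHS = cos(2)² + sin(7)² ≈ 0.6048, RHS = 1 → counterexample

That makes 1 counterexample.

Answer: 1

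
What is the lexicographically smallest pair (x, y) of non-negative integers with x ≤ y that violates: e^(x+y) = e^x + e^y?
Substituting (0, 0) into the claim:
LHS = e^(0+0) = 1
RHS = e^0 + e^0 = 2

Since LHS ≠ RHS, this pair disproves the claim, and no lexicographically smaller pair (x ≤ y, non-negative integers) does.

For instance (3, 6) is also a counterexample (LHS = e^9 ≈ 8103, RHS = e^3 + e^6 ≈ 423.5), but it's lexicographically larger.

Answer: (x, y) = (0, 0)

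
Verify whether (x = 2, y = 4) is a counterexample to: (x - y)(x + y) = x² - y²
No

Substituting x = 2, y = 4:
LHS = (2 - 4)(2 + 4) = -12
RHS = 2² - 4² = -12

The sides agree, so this pair does not disprove the claim.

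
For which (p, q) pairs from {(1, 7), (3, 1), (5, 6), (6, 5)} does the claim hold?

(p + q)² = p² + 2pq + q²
All pairs

Testing each pair:
(1, 7): LHS = 64, RHS = 64 → holds
(3, 1): LHS = 16, RHS = 16 → holds
(5, 6): LHS = 121, RHS = 121 → holds
(6, 5): LHS = 121, RHS = 121 → holds

Every pair satisfies the claim.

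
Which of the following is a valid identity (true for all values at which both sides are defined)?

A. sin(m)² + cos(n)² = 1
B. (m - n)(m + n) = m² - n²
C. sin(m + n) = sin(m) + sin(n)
A: fails at (0, 1) — LHS = cos(1)² ≈ 0.2919, RHS = 1.
B: holds — e.g. at (1, 5), both sides equal -24.
C: fails at (1, 2) — LHS = sin(3) ≈ 0.1411, RHS = sin(1) + sin(2) ≈ 1.751.

Answer: B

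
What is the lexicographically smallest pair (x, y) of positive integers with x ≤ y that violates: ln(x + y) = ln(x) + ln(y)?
(x, y) = (1, 1)

Substituting (1, 1) into the claim:
LHS = ln(1 + 1) = ln(2) ≈ 0.6931
RHS = ln(1) + ln(1) = 0

Since LHS ≠ RHS, this pair disproves the claim, and no lexicographically smaller pair (x ≤ y, positive integers) does.

For instance (5, 6) is also a counterexample (LHS = ln(11) ≈ 2.398, RHS = ln(5) + ln(6) ≈ 3.401), but it's lexicographically larger.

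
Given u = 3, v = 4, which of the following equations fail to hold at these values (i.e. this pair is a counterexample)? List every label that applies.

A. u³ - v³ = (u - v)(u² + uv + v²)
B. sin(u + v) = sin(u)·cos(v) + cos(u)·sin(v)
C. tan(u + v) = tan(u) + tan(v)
Evaluating each claim at the given values:
A. LHS = -37, RHS = -37 → holds here (LHS = RHS)
B. LHS = sin(7) ≈ 0.657, RHS = sin(3)·cos(4) + sin(4)·cos(3) ≈ 0.657 → holds here (LHS = RHS)
C. LHS = tan(7) ≈ 0.8714, RHS = tan(3) + tan(4) ≈ 1.015 → fails here (LHS ≠ RHS)

Answer: C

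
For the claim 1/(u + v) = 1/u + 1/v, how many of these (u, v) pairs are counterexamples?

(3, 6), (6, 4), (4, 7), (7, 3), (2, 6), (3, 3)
Testing each pair:
(3, 6): LHS = 1/9, RHS = 1/2 → counterexample
(6, 4): LHS = 1/10, RHS = 5/12 → counterexample
(4, 7): LHS = 1/11, RHS = 11/28 → counterexample
(7, 3): LHS = 1/10, RHS = 10/21 → counterexample
(2, 6): LHS = 1/8, RHS = 2/3 → counterexample
(3, 3): LHS = 1/6, RHS = 2/3 → counterexample

That makes 6 counterexamples.

Answer: 6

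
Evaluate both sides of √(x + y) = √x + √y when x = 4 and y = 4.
LHS = √(4 + 4) = 2·√(2) ≈ 2.828
RHS = √4 + √4 = 4

LHS ≠ RHS (they differ by about 1.172), so the equation does not hold here.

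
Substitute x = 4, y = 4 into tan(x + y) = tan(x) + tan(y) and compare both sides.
LHS = tan(4 + 4) = tan(8) ≈ -6.8
RHS = tan(4) + tan(4) = 2·tan(4) ≈ 2.316

LHS ≠ RHS (they differ by about 9.115), so the equation does not hold here.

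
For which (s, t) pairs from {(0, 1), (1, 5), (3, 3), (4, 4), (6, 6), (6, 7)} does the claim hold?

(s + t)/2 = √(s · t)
(3, 3), (4, 4), (6, 6)

Testing each pair:
(0, 1): LHS = 1/2, RHS = 0 → fails
(1, 5): LHS = 3, RHS = √(5) ≈ 2.236 → fails
(3, 3): LHS = 3, RHS = 3 → holds
(4, 4): LHS = 4, RHS = 4 → holds
(6, 6): LHS = 6, RHS = 6 → holds
(6, 7): LHS = 13/2, RHS = √(42) ≈ 6.481 → fails

3 of 6 pairs satisfy the claim.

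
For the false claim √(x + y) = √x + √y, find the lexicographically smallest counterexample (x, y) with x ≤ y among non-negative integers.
At (0, 0): both sides equal 0, so it holds there.

Substituting (1, 1) into the claim:
LHS = √(1 + 1) = √(2) ≈ 1.414
RHS = √1 + √1 = 2

Since LHS ≠ RHS, this pair disproves the claim, and no lexicographically smaller pair (x ≤ y, non-negative integers) does.

For instance (4, 4) is also a counterexample (LHS = 2·√(2) ≈ 2.828, RHS = 4), but it's lexicographically larger.

Answer: (x, y) = (1, 1)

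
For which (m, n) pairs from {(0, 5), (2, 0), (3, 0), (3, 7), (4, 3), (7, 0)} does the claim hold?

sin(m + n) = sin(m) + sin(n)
(0, 5), (2, 0), (3, 0), (7, 0)

Testing each pair:
(0, 5): LHS = sin(5) ≈ -0.9589, RHS = sin(5) ≈ -0.9589 → holds
(2, 0): LHS = sin(2) ≈ 0.9093, RHS = sin(2) ≈ 0.9093 → holds
(3, 0): LHS = sin(3) ≈ 0.1411, RHS = sin(3) ≈ 0.1411 → holds
(3, 7): LHS = sin(10) ≈ -0.544, RHS = sin(3) + sin(7) ≈ 0.7981 → fails
(4, 3): LHS = sin(7) ≈ 0.657, RHS = sin(4) + sin(3) ≈ -0.6157 → fails
(7, 0): LHS = sin(7) ≈ 0.657, RHS = sin(7) ≈ 0.657 → holds

4 of 6 pairs satisfy the claim.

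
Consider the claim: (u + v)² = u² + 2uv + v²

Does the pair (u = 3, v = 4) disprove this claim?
Substituting u = 3, v = 4:
LHS = (3 + 4)² = 49
RHS = 3² + 2·3·4 + 4² = 49

The sides agree, so this pair does not disprove the claim.

Answer: No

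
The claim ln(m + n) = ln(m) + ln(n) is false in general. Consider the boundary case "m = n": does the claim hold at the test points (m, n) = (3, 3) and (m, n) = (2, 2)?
At (3, 3): LHS = ln(6) ≈ 1.792 ≠ RHS = 2·ln(3) ≈ 2.197
At (2, 2): LHS = ln(4) ≈ 1.386, RHS = 2·ln(2) ≈ 1.386 → equal

Answer: Only at (2, 2)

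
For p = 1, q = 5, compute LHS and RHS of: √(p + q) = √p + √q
LHS = √(1 + 5) = √(6) ≈ 2.449
RHS = √1 + √5 = 1 + √(5) ≈ 3.236

LHS ≠ RHS (they differ by about 0.7866), so the equation does not hold here.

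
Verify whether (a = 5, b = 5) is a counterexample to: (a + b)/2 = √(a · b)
Substituting a = 5, b = 5:
LHS = (5 + 5)/2 = 5
RHS = √(5 · 5) = 5

The sides agree, so this pair does not disprove the claim.

Answer: No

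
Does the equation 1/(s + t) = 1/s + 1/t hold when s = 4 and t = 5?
Substituting s = 4, t = 5:

LHS = 1/(4 + 5) = 1/9
RHS = 1/4 + 1/5 = 9/20

LHS ≠ RHS, so the equation does not hold at this point.

Answer: Fails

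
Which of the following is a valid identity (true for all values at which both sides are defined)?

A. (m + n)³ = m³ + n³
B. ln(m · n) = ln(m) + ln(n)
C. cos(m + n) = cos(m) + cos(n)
B

A: fails at (5, 5) — LHS = 1000, RHS = 250.
B: holds — e.g. at (3, 4), both sides equal ln(12) ≈ 2.485.
C: fails at (2, 3) — LHS = cos(5) ≈ 0.2837, RHS = cos(3) + cos(2) ≈ -1.406.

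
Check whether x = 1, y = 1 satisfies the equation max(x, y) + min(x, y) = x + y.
Holds

Substituting x = 1, y = 1:

LHS = max(1, 1) + min(1, 1) = 2
RHS = 1 + 1 = 2

LHS = RHS, so the equation holds at this point.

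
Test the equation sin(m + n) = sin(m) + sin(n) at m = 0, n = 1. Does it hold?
Substituting m = 0, n = 1:

LHS = sin(0 + 1) = sin(1) ≈ 0.8415
RHS = sin(0) + sin(1) = sin(1) ≈ 0.8415

LHS = RHS, so the equation holds at this point.

Answer: Holds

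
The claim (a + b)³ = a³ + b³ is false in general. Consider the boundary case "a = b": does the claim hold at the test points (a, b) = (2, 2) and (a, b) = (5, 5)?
No, fails at both test points

At (2, 2): LHS = 64 ≠ RHS = 16
At (5, 5): LHS = 1000 ≠ RHS = 250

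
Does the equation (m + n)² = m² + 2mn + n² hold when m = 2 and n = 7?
Holds

Substituting m = 2, n = 7:

LHS = (2 + 7)² = 81
RHS = 2² + 2·2·7 + 7² = 81

LHS = RHS, so the equation holds at this point.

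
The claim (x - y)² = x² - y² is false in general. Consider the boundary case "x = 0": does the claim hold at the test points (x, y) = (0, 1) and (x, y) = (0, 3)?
No, fails at both test points

At (0, 1): LHS = 1 ≠ RHS = -1
At (0, 3): LHS = 9 ≠ RHS = -9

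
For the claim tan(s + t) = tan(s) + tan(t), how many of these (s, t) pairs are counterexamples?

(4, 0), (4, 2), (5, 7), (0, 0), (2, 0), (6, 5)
Testing each pair:
(4, 0): LHS = tan(4) ≈ 1.158, RHS = tan(4) ≈ 1.158 → satisfies claim
(4, 2): LHS = tan(6) ≈ -0.291, RHS = tan(2) + tan(4) ≈ -1.027 → counterexample
(5, 7): LHS = tan(12) ≈ -0.6359, RHS = tan(5) + tan(7) ≈ -2.509 → counterexample
(0, 0): LHS = 0, RHS = 0 → satisfies claim
(2, 0): LHS = tan(2) ≈ -2.185, RHS = tan(2) ≈ -2.185 → satisfies claim
(6, 5): LHS = tan(11) ≈ -226, RHS = tan(5) + tan(6) ≈ -3.672 → counterexample

That makes 3 counterexamples.

Answer: 3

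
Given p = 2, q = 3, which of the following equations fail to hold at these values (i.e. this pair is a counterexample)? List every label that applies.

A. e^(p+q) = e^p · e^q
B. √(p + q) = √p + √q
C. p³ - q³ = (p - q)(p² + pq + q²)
B

Evaluating each claim at the given values:
A. LHS = e^5 ≈ 148.4, RHS = e^5 ≈ 148.4 → holds here (LHS = RHS)
B. LHS = √(5) ≈ 2.236, RHS = √(2) + √(3) ≈ 3.146 → fails here (LHS ≠ RHS)
C. LHS = -19, RHS = -19 → holds here (LHS = RHS)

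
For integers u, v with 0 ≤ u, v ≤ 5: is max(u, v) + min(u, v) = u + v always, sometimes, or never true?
The identity holds for every pair in the range. For instance at (u, v) = (5, 5): both sides equal 10.

Answer: Always true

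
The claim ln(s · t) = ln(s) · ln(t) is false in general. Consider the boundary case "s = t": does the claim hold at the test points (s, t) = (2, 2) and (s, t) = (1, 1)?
At (2, 2): LHS = ln(4) ≈ 1.386 ≠ RHS = ln(2)² ≈ 0.4805
At (1, 1): LHS = 0, RHS = 0 → equal

Answer: Only at (1, 1)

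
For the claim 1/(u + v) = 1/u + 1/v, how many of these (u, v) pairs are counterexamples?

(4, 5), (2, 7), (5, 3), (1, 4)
Testing each pair:
(4, 5): LHS = 1/9, RHS = 9/20 → counterexample
(2, 7): LHS = 1/9, RHS = 9/14 → counterexample
(5, 3): LHS = 1/8, RHS = 8/15 → counterexample
(1, 4): LHS = 1/5, RHS = 5/4 → counterexample

That makes 4 counterexamples.

Answer: 4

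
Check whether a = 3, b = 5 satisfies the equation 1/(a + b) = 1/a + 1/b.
Substituting a = 3, b = 5:

LHS = 1/(3 + 5) = 1/8
RHS = 1/3 + 1/5 = 8/15

LHS ≠ RHS, so the equation does not hold at this point.

Answer: Fails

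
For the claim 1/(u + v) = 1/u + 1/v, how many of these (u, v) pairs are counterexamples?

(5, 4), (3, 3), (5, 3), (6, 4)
Testing each pair:
(5, 4): LHS = 1/9, RHS = 9/20 → counterexample
(3, 3): LHS = 1/6, RHS = 2/3 → counterexample
(5, 3): LHS = 1/8, RHS = 8/15 → counterexample
(6, 4): LHS = 1/10, RHS = 5/12 → counterexample

That makes 4 counterexamples.

Answer: 4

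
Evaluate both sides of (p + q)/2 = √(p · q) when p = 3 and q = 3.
LHS = (3 + 3)/2 = 3
RHS = √(3 · 3) = 3

LHS = RHS: the two sides agree.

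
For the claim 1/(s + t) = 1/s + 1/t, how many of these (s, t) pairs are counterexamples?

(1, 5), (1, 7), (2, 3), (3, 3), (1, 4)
Testing each pair:
(1, 5): LHS = 1/6, RHS = 6/5 → counterexample
(1, 7): LHS = 1/8, RHS = 8/7 → counterexample
(2, 3): LHS = 1/5, RHS = 5/6 → counterexample
(3, 3): LHS = 1/6, RHS = 2/3 → counterexample
(1, 4): LHS = 1/5, RHS = 5/4 → counterexample

That makes 5 counterexamples.

Answer: 5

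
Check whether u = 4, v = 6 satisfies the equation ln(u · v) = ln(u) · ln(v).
Substituting u = 4, v = 6:

LHS = ln(4 · 6) = ln(24) ≈ 3.178
RHS = ln(4) · ln(6) ≈ 2.484

LHS ≠ RHS, so the equation does not hold at this point.

Answer: Fails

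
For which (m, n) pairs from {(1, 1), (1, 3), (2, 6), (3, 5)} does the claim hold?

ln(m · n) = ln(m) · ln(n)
(1, 1)

Testing each pair:
(1, 1): LHS = 0, RHS = 0 → holds
(1, 3): LHS = ln(3) ≈ 1.099, RHS = 0 → fails
(2, 6): LHS = ln(12) ≈ 2.485, RHS = ln(2)·ln(6) ≈ 1.242 → fails
(3, 5): LHS = ln(15) ≈ 2.708, RHS = ln(3)·ln(5) ≈ 1.768 → fails

1 of 4 pairs satisfies the claim.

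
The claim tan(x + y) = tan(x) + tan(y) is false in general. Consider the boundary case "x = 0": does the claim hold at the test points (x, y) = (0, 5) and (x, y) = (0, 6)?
Yes, holds at both test points

At (0, 5): LHS = tan(5) ≈ -3.381, RHS = tan(5) ≈ -3.381 → equal
At (0, 6): LHS = tan(6) ≈ -0.291, RHS = tan(6) ≈ -0.291 → equal

So the claim does hold at both of these boundary points, even though it is not an identity.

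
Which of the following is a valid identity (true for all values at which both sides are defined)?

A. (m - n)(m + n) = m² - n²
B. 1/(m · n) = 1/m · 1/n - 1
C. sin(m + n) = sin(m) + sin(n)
A: holds — e.g. at (1, 4), both sides equal -15.
B: fails at (3, 5) — LHS = 1/15, RHS = -14/15.
C: fails at (4, 4) — LHS = sin(8) ≈ 0.9894, RHS = 2·sin(4) ≈ -1.514.

Answer: A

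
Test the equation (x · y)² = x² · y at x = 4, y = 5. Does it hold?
Substituting x = 4, y = 5:

LHS = (4 · 5)² = 400
RHS = 4² · 5 = 80

LHS ≠ RHS, so the equation does not hold at this point.

Answer: Fails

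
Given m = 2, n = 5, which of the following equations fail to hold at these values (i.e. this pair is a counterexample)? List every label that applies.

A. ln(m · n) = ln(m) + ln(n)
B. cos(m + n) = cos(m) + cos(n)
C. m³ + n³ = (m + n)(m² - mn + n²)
Evaluating each claim at the given values:
A. LHS = ln(10) ≈ 2.303, RHS = ln(2) + ln(5) ≈ 2.303 → holds here (LHS = RHS)
B. LHS = cos(7) ≈ 0.7539, RHS = cos(2) + cos(5) ≈ -0.1325 → fails here (LHS ≠ RHS)
C. LHS = 133, RHS = 133 → holds here (LHS = RHS)

Answer: B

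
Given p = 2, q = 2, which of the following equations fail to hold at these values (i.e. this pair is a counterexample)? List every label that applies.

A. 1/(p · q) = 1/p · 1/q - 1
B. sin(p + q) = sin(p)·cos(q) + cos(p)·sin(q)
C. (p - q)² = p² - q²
A

Evaluating each claim at the given values:
A. LHS = 1/4, RHS = -3/4 → fails here (LHS ≠ RHS)
B. LHS = sin(4) ≈ -0.7568, RHS = 2·sin(2)·cos(2) ≈ -0.7568 → holds here (LHS = RHS)
C. LHS = 0, RHS = 0 → holds here (LHS = RHS)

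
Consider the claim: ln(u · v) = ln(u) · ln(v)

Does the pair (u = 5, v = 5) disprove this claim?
Yes

Substituting u = 5, v = 5:
LHS = ln(5 · 5) = ln(25) ≈ 3.219
RHS = ln(5) · ln(5) = ln(5)² ≈ 2.59

Since LHS ≠ RHS, this pair disproves the claim.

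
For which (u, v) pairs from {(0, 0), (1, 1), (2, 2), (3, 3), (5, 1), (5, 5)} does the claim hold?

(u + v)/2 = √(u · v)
(0, 0), (1, 1), (2, 2), (3, 3), (5, 5)

Testing each pair:
(0, 0): LHS = 0, RHS = 0 → holds
(1, 1): LHS = 1, RHS = 1 → holds
(2, 2): LHS = 2, RHS = 2 → holds
(3, 3): LHS = 3, RHS = 3 → holds
(5, 1): LHS = 3, RHS = √(5) ≈ 2.236 → fails
(5, 5): LHS = 5, RHS = 5 → holds

5 of 6 pairs satisfy the claim.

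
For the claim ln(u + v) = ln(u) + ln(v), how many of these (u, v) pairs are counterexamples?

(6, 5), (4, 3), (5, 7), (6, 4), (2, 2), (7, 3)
5

Testing each pair:
(6, 5): LHS = ln(11) ≈ 2.398, RHS = ln(5) + ln(6) ≈ 3.401 → counterexample
(4, 3): LHS = ln(7) ≈ 1.946, RHS = ln(3) + ln(4) ≈ 2.485 → counterexample
(5, 7): LHS = ln(12) ≈ 2.485, RHS = ln(5) + ln(7) ≈ 3.555 → counterexample
(6, 4): LHS = ln(10) ≈ 2.303, RHS = ln(4) + ln(6) ≈ 3.178 → counterexample
(2, 2): LHS = ln(4) ≈ 1.386, RHS = 2·ln(2) ≈ 1.386 → satisfies claim
(7, 3): LHS = ln(10) ≈ 2.303, RHS = ln(3) + ln(7) ≈ 3.045 → counterexample

That makes 5 counterexamples.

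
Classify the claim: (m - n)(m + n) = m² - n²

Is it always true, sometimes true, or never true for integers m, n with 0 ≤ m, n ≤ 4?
Always true

The identity holds for every pair in the range. For instance at (m, n) = (2, 2): both sides equal 0.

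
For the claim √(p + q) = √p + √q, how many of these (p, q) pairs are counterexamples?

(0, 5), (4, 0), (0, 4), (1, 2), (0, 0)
Testing each pair:
(0, 5): LHS = √(5) ≈ 2.236, RHS = √(5) ≈ 2.236 → satisfies claim
(4, 0): LHS = 2, RHS = 2 → satisfies claim
(0, 4): LHS = 2, RHS = 2 → satisfies claim
(1, 2): LHS = √(3) ≈ 1.732, RHS = 1 + √(2) ≈ 2.414 → counterexample
(0, 0): LHS = 0, RHS = 0 → satisfies claim

That makes 1 counterexample.

Answer: 1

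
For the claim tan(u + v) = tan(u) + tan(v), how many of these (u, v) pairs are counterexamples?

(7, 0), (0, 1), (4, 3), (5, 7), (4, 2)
Testing each pair:
(7, 0): LHS = tan(7) ≈ 0.8714, RHS = tan(7) ≈ 0.8714 → satisfies claim
(0, 1): LHS = tan(1) ≈ 1.557, RHS = tan(1) ≈ 1.557 → satisfies claim
(4, 3): LHS = tan(7) ≈ 0.8714, RHS = tan(3) + tan(4) ≈ 1.015 → counterexample
(5, 7): LHS = tan(12) ≈ -0.6359, RHS = tan(5) + tan(7) ≈ -2.509 → counterexample
(4, 2): LHS = tan(6) ≈ -0.291, RHS = tan(2) + tan(4) ≈ -1.027 → counterexample

That makes 3 counterexamples.

Answer: 3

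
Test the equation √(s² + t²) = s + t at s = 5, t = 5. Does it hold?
Fails

Substituting s = 5, t = 5:

LHS = √(5² + 5²) = 5·√(2) ≈ 7.071
RHS = 5 + 5 = 10

LHS ≠ RHS, so the equation does not hold at this point.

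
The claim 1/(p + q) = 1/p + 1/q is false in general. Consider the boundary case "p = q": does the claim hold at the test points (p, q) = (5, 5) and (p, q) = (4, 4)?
No, fails at both test points

At (5, 5): LHS = 1/10 ≠ RHS = 2/5
At (4, 4): LHS = 1/8 ≠ RHS = 1/2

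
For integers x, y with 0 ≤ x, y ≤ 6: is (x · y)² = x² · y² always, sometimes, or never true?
Always true

The identity holds for every pair in the range. For instance at (x, y) = (0, 4): both sides equal 0.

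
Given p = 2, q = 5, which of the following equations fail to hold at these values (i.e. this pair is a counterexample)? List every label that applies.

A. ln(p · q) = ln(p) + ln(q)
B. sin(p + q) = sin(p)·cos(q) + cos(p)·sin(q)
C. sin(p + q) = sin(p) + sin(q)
Evaluating each claim at the given values:
A. LHS = ln(10) ≈ 2.303, RHS = ln(2) + ln(5) ≈ 2.303 → holds here (LHS = RHS)
B. LHS = sin(7) ≈ 0.657, RHS = sin(2)·cos(5) + sin(5)·cos(2) ≈ 0.657 → holds here (LHS = RHS)
C. LHS = sin(7) ≈ 0.657, RHS = sin(5) + sin(2) ≈ -0.04963 → fails here (LHS ≠ RHS)

Answer: C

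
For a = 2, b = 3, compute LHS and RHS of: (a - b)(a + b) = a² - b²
LHS = (2 - 3)(2 + 3) = -5
RHS = 2² - 3² = -5

LHS = RHS: the two sides agree.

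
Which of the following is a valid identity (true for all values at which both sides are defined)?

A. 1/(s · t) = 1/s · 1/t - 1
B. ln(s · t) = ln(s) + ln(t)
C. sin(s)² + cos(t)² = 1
B

A: fails at (2, 5) — LHS = 1/10, RHS = -9/10.
B: holds — e.g. at (2, 5), both sides equal ln(10) ≈ 2.303.
C: fails at (3, 4) — LHS = sin(3)² + cos(4)² ≈ 0.4472, RHS = 1.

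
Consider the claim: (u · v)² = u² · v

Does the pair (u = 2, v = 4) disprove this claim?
Yes

Substituting u = 2, v = 4:
LHS = (2 · 4)² = 64
RHS = 2² · 4 = 16

Since LHS ≠ RHS, this pair disproves the claim.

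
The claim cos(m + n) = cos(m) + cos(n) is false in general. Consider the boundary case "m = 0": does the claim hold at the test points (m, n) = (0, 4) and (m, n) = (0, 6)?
At (0, 4): LHS = cos(4) ≈ -0.6536 ≠ RHS = cos(4) + 1 ≈ 0.3464
At (0, 6): LHS = cos(6) ≈ 0.9602 ≠ RHS = cos(6) + 1 ≈ 1.96

Answer: No, fails at both test points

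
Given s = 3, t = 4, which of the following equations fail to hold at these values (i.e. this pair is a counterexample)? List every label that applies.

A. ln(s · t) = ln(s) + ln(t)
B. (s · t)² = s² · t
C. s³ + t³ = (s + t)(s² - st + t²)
Evaluating each claim at the given values:
A. LHS = ln(12) ≈ 2.485, RHS = ln(3) + ln(4) ≈ 2.485 → holds here (LHS = RHS)
B. LHS = 144, RHS = 36 → fails here (LHS ≠ RHS)
C. LHS = 91, RHS = 91 → holds here (LHS = RHS)

Answer: B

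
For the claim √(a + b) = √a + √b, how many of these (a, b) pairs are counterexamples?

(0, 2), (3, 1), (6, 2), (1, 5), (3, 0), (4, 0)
Testing each pair:
(0, 2): LHS = √(2) ≈ 1.414, RHS = √(2) ≈ 1.414 → satisfies claim
(3, 1): LHS = 2, RHS = 1 + √(3) ≈ 2.732 → counterexample
(6, 2): LHS = 2·√(2) ≈ 2.828, RHS = √(2) + √(6) ≈ 3.864 → counterexample
(1, 5): LHS = √(6) ≈ 2.449, RHS = 1 + √(5) ≈ 3.236 → counterexample
(3, 0): LHS = √(3) ≈ 1.732, RHS = √(3) ≈ 1.732 → satisfies claim
(4, 0): LHS = 2, RHS = 2 → satisfies claim

That makes 3 counterexamples.

Answer: 3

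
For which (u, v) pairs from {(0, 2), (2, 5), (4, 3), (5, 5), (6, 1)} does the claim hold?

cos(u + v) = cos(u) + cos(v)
Testing each pair:
(0, 2): LHS = cos(2) ≈ -0.4161, RHS = cos(2) + 1 ≈ 0.5839 → fails
(2, 5): LHS = cos(7) ≈ 0.7539, RHS = cos(2) + cos(5) ≈ -0.1325 → fails
(4, 3): LHS = cos(7) ≈ 0.7539, RHS = cos(3) + cos(4) ≈ -1.644 → fails
(5, 5): LHS = cos(10) ≈ -0.8391, RHS = 2·cos(5) ≈ 0.5673 → fails
(6, 1): LHS = cos(7) ≈ 0.7539, RHS = cos(1) + cos(6) ≈ 1.5 → fails

No pair satisfies the claim.

Answer: None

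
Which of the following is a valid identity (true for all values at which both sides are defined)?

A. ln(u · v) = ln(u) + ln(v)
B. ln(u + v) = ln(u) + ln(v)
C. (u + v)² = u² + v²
A

A: holds — e.g. at (1, 5), both sides equal ln(5) ≈ 1.609.
B: fails at (4, 4) — LHS = ln(8) ≈ 2.079, RHS = 2·ln(4) ≈ 2.773.
C: fails at (4, 6) — LHS = 100, RHS = 52.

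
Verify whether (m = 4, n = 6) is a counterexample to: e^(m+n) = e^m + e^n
Yes

Substituting m = 4, n = 6:
LHS = e^(4+6) = e^10 ≈ 22026.5
RHS = e^4 + e^6 ≈ 458

Since LHS ≠ RHS, this pair disproves the claim.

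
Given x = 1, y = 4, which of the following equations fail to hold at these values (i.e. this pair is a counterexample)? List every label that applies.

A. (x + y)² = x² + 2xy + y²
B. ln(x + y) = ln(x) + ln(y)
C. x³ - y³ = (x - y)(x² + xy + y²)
B

Evaluating each claim at the given values:
A. LHS = 25, RHS = 25 → holds here (LHS = RHS)
B. LHS = ln(5) ≈ 1.609, RHS = ln(4) ≈ 1.386 → fails here (LHS ≠ RHS)
C. LHS = -63, RHS = -63 → holds here (LHS = RHS)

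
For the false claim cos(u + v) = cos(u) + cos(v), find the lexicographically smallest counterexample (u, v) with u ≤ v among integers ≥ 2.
(u, v) = (2, 2)

Substituting (2, 2) into the claim:
LHS = cos(2 + 2) = cos(4) ≈ -0.6536
RHS = cos(2) + cos(2) = 2·cos(2) ≈ -0.8323

Since LHS ≠ RHS, this pair disproves the claim, and no lexicographically smaller pair (u ≤ v, integers ≥ 2) does.

For instance (5, 9) is also a counterexample (LHS = cos(14) ≈ 0.1367, RHS = cos(9) + cos(5) ≈ -0.6275), but it's lexicographically larger.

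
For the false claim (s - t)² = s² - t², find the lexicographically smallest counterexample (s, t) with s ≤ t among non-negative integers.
Substituting (0, 1) into the claim:
LHS = (0 - 1)² = 1
RHS = 0² - 1² = -1

Since LHS ≠ RHS, this pair disproves the claim, and no lexicographically smaller pair (s ≤ t, non-negative integers) does.

For instance (5, 6) is also a counterexample (LHS = 1, RHS = -11), but it's lexicographically larger.

Answer: (s, t) = (0, 1)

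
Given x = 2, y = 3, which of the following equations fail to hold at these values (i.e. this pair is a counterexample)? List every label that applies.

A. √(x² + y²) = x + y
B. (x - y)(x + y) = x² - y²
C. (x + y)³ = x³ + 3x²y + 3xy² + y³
Evaluating each claim at the given values:
A. LHS = √(13) ≈ 3.606, RHS = 5 → fails here (LHS ≠ RHS)
B. LHS = -5, RHS = -5 → holds here (LHS = RHS)
C. LHS = 125, RHS = 125 → holds here (LHS = RHS)

Answer: A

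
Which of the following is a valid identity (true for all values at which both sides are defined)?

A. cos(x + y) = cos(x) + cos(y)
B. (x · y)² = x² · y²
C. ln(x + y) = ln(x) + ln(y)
B

A: fails at (2, 2) — LHS = cos(4) ≈ -0.6536, RHS = 2·cos(2) ≈ -0.8323.
B: holds — e.g. at (3, 4), both sides equal 144.
C: fails at (1, 2) — LHS = ln(3) ≈ 1.099, RHS = ln(2) ≈ 0.6931.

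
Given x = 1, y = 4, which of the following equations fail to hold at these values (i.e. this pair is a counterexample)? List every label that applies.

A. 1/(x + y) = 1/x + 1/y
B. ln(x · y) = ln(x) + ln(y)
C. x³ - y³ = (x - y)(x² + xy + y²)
Evaluating each claim at the given values:
A. LHS = 1/5, RHS = 5/4 → fails here (LHS ≠ RHS)
B. LHS = ln(4) ≈ 1.386, RHS = ln(4) ≈ 1.386 → holds here (LHS = RHS)
C. LHS = -63, RHS = -63 → holds here (LHS = RHS)

Answer: A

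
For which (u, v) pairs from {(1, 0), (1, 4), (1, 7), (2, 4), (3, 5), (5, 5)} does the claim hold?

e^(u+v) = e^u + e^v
Testing each pair:
(1, 0): LHS = e ≈ 2.718, RHS = 1 + e ≈ 3.718 → fails
(1, 4): LHS = e^5 ≈ 148.4, RHS = e + e^4 ≈ 57.32 → fails
(1, 7): LHS = e^8 ≈ 2981, RHS = e + e^7 ≈ 1099 → fails
(2, 4): LHS = e^6 ≈ 403.4, RHS = e^2 + e^4 ≈ 61.99 → fails
(3, 5): LHS = e^8 ≈ 2981, RHS = e^3 + e^5 ≈ 168.5 → fails
(5, 5): LHS = e^10 ≈ 22026.5, RHS = 2·e^5 ≈ 296.8 → fails

No pair satisfies the claim.

Answer: None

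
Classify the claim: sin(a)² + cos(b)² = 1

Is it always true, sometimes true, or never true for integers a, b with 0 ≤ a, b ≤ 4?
Sometimes true

It holds at (a, b) = (4, 4) (both sides equal 1), but fails at (a, b) = (2, 0) (LHS = sin(2)² + 1 ≈ 1.827, RHS = 1).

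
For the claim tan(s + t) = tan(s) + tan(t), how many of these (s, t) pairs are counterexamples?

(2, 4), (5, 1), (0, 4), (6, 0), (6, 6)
Testing each pair:
(2, 4): LHS = tan(6) ≈ -0.291, RHS = tan(2) + tan(4) ≈ -1.027 → counterexample
(5, 1): LHS = tan(6) ≈ -0.291, RHS = tan(5) + tan(1) ≈ -1.823 → counterexample
(0, 4): LHS = tan(4) ≈ 1.158, RHS = tan(4) ≈ 1.158 → satisfies claim
(6, 0): LHS = tan(6) ≈ -0.291, RHS = tan(6) ≈ -0.291 → satisfies claim
(6, 6): LHS = tan(12) ≈ -0.6359, RHS = 2·tan(6) ≈ -0.582 → counterexample

That makes 3 counterexamples.

Answer: 3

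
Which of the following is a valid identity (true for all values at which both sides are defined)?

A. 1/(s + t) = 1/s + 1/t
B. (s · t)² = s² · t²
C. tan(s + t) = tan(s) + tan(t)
B

A: fails at (3, 4) — LHS = 1/7, RHS = 7/12.
B: holds — e.g. at (0, 1), both sides equal 0.
C: fails at (3, 4) — LHS = tan(7) ≈ 0.8714, RHS = tan(3) + tan(4) ≈ 1.015.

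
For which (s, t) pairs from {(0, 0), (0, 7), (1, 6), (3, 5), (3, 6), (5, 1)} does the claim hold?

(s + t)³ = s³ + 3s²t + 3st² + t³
All pairs

Testing each pair:
(0, 0): LHS = 0, RHS = 0 → holds
(0, 7): LHS = 343, RHS = 343 → holds
(1, 6): LHS = 343, RHS = 343 → holds
(3, 5): LHS = 512, RHS = 512 → holds
(3, 6): LHS = 729, RHS = 729 → holds
(5, 1): LHS = 216, RHS = 216 → holds

Every pair satisfies the claim.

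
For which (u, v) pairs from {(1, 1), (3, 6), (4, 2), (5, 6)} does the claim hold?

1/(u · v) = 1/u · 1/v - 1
Testing each pair:
(1, 1): LHS = 1, RHS = 0 → fails
(3, 6): LHS = 1/18, RHS = -17/18 → fails
(4, 2): LHS = 1/8, RHS = -7/8 → fails
(5, 6): LHS = 1/30, RHS = -29/30 → fails

No pair satisfies the claim.

Answer: None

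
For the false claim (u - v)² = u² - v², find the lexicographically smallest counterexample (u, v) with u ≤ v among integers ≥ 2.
(u, v) = (2, 3)

Substituting (2, 3) into the claim:
LHS = (2 - 3)² = 1
RHS = 2² - 3² = -5

Since LHS ≠ RHS, this pair disproves the claim, and no lexicographically smaller pair (u ≤ v, integers ≥ 2) does.

For instance (6, 8) is also a counterexample (LHS = 4, RHS = -28), but it's lexicographically larger.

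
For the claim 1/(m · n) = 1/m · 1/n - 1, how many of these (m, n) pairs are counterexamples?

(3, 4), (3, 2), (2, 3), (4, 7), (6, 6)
Testing each pair:
(3, 4): LHS = 1/12, RHS = -11/12 → counterexample
(3, 2): LHS = 1/6, RHS = -5/6 → counterexample
(2, 3): LHS = 1/6, RHS = -5/6 → counterexample
(4, 7): LHS = 1/28, RHS = -27/28 → counterexample
(6, 6): LHS = 1/36, RHS = -35/36 → counterexample

That makes 5 counterexamples.

Answer: 5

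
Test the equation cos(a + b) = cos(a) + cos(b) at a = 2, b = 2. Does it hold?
Substituting a = 2, b = 2:

LHS = cos(2 + 2) = cos(4) ≈ -0.6536
RHS = cos(2) + cos(2) = 2·cos(2) ≈ -0.8323

LHS ≠ RHS, so the equation does not hold at this point.

Answer: Fails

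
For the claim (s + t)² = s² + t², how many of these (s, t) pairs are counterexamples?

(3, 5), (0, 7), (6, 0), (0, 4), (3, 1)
Testing each pair:
(3, 5): LHS = 64, RHS = 34 → counterexample
(0, 7): LHS = 49, RHS = 49 → satisfies claim
(6, 0): LHS = 36, RHS = 36 → satisfies claim
(0, 4): LHS = 16, RHS = 16 → satisfies claim
(3, 1): LHS = 16, RHS = 10 → counterexample

That makes 2 counterexamples.

Answer: 2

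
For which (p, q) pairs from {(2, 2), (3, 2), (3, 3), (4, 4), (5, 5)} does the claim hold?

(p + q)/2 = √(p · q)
Testing each pair:
(2, 2): LHS = 2, RHS = 2 → holds
(3, 2): LHS = 5/2, RHS = √(6) ≈ 2.449 → fails
(3, 3): LHS = 3, RHS = 3 → holds
(4, 4): LHS = 4, RHS = 4 → holds
(5, 5): LHS = 5, RHS = 5 → holds

4 of 5 pairs satisfy the claim.

Answer: (2, 2), (3, 3), (4, 4), (5, 5)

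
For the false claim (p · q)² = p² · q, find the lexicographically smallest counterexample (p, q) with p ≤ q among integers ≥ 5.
Substituting (5, 5) into the claim:
LHS = (5 · 5)² = 625
RHS = 5² · 5 = 125

Since LHS ≠ RHS, this pair disproves the claim, and no lexicographically smaller pair (p ≤ q, integers ≥ 5) does.

For instance (8, 11) is also a counterexample (LHS = 7744, RHS = 704), but it's lexicographically larger.

Answer: (p, q) = (5, 5)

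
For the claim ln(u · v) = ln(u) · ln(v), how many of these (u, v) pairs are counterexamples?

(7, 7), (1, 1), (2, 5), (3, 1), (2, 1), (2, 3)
5

Testing each pair:
(7, 7): LHS = ln(49) ≈ 3.892, RHS = ln(7)² ≈ 3.787 → counterexample
(1, 1): LHS = 0, RHS = 0 → satisfies claim
(2, 5): LHS = ln(10) ≈ 2.303, RHS = ln(2)·ln(5) ≈ 1.116 → counterexample
(3, 1): LHS = ln(3) ≈ 1.099, RHS = 0 → counterexample
(2, 1): LHS = ln(2) ≈ 0.6931, RHS = 0 → counterexample
(2, 3): LHS = ln(6) ≈ 1.792, RHS = ln(2)·ln(3) ≈ 0.7615 → counterexample

That makes 5 counterexamples.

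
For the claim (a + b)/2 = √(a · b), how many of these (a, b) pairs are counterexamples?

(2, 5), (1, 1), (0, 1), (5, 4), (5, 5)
3

Testing each pair:
(2, 5): LHS = 7/2, RHS = √(10) ≈ 3.162 → counterexample
(1, 1): LHS = 1, RHS = 1 → satisfies claim
(0, 1): LHS = 1/2, RHS = 0 → counterexample
(5, 4): LHS = 9/2, RHS = 2·√(5) ≈ 4.472 → counterexample
(5, 5): LHS = 5, RHS = 5 → satisfies claim

That makes 3 counterexamples.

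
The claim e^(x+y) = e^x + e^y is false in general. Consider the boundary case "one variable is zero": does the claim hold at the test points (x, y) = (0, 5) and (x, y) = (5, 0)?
At (0, 5): LHS = e^5 ≈ 148.4 ≠ RHS = 1 + e^5 ≈ 149.4
At (5, 0): LHS = e^5 ≈ 148.4 ≠ RHS = 1 + e^5 ≈ 149.4

Answer: No, fails at both test points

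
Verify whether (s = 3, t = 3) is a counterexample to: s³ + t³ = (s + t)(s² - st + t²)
No

Substituting s = 3, t = 3:
LHS = 3³ + 3³ = 54
RHS = (3 + 3)(3² - 3·3 + 3²) = 54

The sides agree, so this pair does not disprove the claim.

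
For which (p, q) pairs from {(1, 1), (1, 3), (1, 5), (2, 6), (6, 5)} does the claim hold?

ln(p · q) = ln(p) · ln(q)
(1, 1)

Testing each pair:
(1, 1): LHS = 0, RHS = 0 → holds
(1, 3): LHS = ln(3) ≈ 1.099, RHS = 0 → fails
(1, 5): LHS = ln(5) ≈ 1.609, RHS = 0 → fails
(2, 6): LHS = ln(12) ≈ 2.485, RHS = ln(2)·ln(6) ≈ 1.242 → fails
(6, 5): LHS = ln(30) ≈ 3.401, RHS = ln(5)·ln(6) ≈ 2.884 → fails

1 of 5 pairs satisfies the claim.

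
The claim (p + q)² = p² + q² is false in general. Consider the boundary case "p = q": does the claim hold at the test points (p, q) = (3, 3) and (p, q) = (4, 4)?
No, fails at both test points

At (3, 3): LHS = 36 ≠ RHS = 18
At (4, 4): LHS = 64 ≠ RHS = 32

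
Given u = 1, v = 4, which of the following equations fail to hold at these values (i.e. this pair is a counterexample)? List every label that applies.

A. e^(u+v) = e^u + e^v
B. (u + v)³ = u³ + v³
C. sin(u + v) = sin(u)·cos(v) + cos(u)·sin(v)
Evaluating each claim at the given values:
A. LHS = e^5 ≈ 148.4, RHS = e + e^4 ≈ 57.32 → fails here (LHS ≠ RHS)
B. LHS = 125, RHS = 65 → fails here (LHS ≠ RHS)
C. LHS = sin(5) ≈ -0.9589, RHS = sin(1)·cos(4) + sin(4)·cos(1) ≈ -0.9589 → holds here (LHS = RHS)

Answer: A, B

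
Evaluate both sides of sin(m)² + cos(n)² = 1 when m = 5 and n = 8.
LHS = sin(5)² + cos(8)² ≈ 0.9407
RHS = 1

LHS ≠ RHS (they differ by about 0.05929), so the equation does not hold here.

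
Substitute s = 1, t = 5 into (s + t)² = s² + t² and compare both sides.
LHS = (1 + 5)² = 36
RHS = 1² + 5² = 26

LHS ≠ RHS, so the equation does not hold here.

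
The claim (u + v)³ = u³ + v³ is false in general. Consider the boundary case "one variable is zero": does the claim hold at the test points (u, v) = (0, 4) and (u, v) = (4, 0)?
Yes, holds at both test points

At (0, 4): LHS = 64, RHS = 64 → equal
At (4, 0): LHS = 64, RHS = 64 → equal

So the claim does hold at both of these boundary points, even though it is not an identity.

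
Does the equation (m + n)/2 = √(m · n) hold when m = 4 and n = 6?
Substituting m = 4, n = 6:

LHS = (4 + 6)/2 = 5
RHS = √(4 · 6) = 2·√(6) ≈ 4.899

LHS ≠ RHS, so the equation does not hold at this point.

Answer: Fails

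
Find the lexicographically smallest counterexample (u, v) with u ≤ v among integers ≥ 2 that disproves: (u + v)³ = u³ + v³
Substituting (2, 2) into the claim:
LHS = (2 + 2)³ = 64
RHS = 2³ + 2³ = 16

Since LHS ≠ RHS, this pair disproves the claim, and no lexicographically smaller pair (u ≤ v, integers ≥ 2) does.

For instance (2, 9) is also a counterexample (LHS = 1331, RHS = 737), but it's lexicographically larger.

Answer: (u, v) = (2, 2)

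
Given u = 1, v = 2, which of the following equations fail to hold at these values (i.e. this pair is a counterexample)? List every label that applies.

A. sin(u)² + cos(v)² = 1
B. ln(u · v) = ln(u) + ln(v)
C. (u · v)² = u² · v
A, C

Evaluating each claim at the given values:
A. LHS = cos(2)² + sin(1)² ≈ 0.8813, RHS = 1 → fails here (LHS ≠ RHS)
B. LHS = ln(2) ≈ 0.6931, RHS = ln(2) ≈ 0.6931 → holds here (LHS = RHS)
C. LHS = 4, RHS = 2 → fails here (LHS ≠ RHS)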